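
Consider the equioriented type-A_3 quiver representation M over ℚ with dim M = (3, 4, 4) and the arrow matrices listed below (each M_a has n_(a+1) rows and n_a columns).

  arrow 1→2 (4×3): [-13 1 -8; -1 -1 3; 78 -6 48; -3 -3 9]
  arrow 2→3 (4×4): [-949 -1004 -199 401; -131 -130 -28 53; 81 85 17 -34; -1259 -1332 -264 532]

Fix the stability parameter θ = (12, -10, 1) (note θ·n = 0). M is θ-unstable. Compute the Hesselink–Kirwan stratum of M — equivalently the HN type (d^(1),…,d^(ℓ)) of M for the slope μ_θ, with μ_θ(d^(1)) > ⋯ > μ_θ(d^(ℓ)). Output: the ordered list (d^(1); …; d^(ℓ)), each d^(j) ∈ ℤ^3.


Interval decomposition of M: I[1,1], I[1,3]^2, I[2,3]^2.
HN type (ℓ=3): μ^(1)=12; μ^(2)=1; μ^(3)=-10

((1, 0, 0); (2, 2, 4); (0, 2, 0))


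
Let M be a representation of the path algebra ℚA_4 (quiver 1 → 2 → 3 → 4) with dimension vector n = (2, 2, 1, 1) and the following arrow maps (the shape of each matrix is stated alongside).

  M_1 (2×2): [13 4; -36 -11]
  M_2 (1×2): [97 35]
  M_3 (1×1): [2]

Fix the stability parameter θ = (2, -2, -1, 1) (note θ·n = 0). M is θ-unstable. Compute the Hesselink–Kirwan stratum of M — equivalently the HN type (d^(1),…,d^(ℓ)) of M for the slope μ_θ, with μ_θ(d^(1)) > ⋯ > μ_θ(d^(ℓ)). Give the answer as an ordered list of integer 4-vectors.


Interval decomposition of M: I[1,2], I[1,4].
HN type (ℓ=3): μ^(1)=1; μ^(2)=0; μ^(3)=-1/3

((0, 0, 0, 1); (1, 1, 0, 0); (1, 1, 1, 0))


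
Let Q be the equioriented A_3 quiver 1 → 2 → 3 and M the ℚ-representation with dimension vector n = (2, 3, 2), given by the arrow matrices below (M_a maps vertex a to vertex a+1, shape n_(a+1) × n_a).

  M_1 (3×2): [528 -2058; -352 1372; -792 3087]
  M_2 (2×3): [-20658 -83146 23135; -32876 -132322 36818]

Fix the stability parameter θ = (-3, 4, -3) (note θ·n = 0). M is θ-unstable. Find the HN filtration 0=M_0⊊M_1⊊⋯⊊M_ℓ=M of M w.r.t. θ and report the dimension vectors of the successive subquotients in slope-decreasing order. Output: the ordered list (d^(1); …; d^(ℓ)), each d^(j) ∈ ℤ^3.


Via rank(M_{q-1}∘⋯∘M_p): M ≅ I[1,1], I[1,3], I[2,2], I[2,3].
μ_θ-semistable layers: μ^(1)=4; μ^(2)=1/2; μ^(3)=-3

((0, 1, 0); (0, 2, 2); (2, 0, 0))


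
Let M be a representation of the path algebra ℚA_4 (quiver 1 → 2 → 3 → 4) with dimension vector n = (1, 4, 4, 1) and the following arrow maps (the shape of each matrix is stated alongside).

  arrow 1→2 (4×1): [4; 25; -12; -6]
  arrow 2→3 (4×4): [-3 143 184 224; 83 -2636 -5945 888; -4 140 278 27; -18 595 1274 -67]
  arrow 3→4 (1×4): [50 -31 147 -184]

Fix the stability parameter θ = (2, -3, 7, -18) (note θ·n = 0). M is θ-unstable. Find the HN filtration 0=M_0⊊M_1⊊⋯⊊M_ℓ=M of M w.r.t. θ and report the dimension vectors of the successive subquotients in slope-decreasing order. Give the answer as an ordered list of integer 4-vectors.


Via rank(M_{q-1}∘⋯∘M_p): M ≅ I[1,3], I[2,3]^2, I[2,4].
μ_θ-semistable layers: μ^(1)=7; μ^(2)=-1/2; μ^(3)=-3; μ^(4)=-14/3

((0, 0, 3, 0); (1, 1, 0, 0); (0, 2, 0, 0); (0, 1, 1, 1))


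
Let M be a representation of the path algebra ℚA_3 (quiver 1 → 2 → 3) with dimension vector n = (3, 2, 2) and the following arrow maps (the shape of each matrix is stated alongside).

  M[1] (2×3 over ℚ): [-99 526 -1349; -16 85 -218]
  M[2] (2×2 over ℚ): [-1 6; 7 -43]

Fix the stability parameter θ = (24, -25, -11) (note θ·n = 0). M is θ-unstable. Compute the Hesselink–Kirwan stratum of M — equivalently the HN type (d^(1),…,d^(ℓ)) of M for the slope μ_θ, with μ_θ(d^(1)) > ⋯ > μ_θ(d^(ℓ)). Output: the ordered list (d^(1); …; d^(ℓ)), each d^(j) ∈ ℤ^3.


Barcode: M ≅ I[1,1], I[1,3]^2. HN layers by μ_θ (2 steps, strictly decreasing):
  μ^(1)=24; μ^(2)=-4

((1, 0, 0); (2, 2, 2))


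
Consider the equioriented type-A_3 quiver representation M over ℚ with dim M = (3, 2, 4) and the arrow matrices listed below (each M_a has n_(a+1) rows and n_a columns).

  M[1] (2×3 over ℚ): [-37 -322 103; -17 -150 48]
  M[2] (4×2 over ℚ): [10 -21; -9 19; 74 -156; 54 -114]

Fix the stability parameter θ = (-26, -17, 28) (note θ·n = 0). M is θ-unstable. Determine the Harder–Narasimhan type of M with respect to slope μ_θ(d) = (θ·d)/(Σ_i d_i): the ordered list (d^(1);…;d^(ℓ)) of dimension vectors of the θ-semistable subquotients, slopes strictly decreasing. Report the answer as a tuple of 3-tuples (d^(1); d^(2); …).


Interval decomposition of M: I[1,1], I[1,3]^2, I[3,3]^2.
HN type (ℓ=3): μ^(1)=28; μ^(2)=-17; μ^(3)=-26

((0, 0, 4); (0, 2, 0); (3, 0, 0))


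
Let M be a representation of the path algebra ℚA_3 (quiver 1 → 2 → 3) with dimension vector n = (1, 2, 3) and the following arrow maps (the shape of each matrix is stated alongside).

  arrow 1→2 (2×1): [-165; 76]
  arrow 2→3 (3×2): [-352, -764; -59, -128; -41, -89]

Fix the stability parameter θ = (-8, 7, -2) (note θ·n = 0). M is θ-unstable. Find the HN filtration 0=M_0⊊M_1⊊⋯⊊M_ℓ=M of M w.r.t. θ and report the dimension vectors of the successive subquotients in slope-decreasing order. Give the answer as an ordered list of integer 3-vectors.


Barcode: M ≅ I[1,3], I[2,3], I[3,3]. HN layers by μ_θ (3 steps, strictly decreasing):
  μ^(1)=5/2; μ^(2)=-2; μ^(3)=-8

((0, 2, 2); (0, 0, 1); (1, 0, 0))


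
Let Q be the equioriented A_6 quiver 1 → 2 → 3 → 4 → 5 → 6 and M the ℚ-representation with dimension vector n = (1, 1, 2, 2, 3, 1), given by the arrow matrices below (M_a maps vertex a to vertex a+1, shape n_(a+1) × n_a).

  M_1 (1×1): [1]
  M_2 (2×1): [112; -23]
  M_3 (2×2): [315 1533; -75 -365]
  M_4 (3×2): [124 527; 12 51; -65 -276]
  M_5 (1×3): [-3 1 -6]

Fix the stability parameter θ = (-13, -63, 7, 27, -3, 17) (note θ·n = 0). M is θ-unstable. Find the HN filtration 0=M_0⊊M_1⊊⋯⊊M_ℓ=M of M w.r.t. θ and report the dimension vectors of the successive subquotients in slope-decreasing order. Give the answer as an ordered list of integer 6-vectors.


Interval decomposition of M: I[1,5], I[3,3], I[4,6], I[5,5].
HN type (ℓ=5): μ^(1)=17; μ^(2)=12; μ^(3)=7; μ^(4)=-3; μ^(5)=-38

((0, 0, 0, 0, 0, 1); (0, 0, 0, 2, 2, 0); (0, 0, 2, 0, 0, 0); (0, 0, 0, 0, 1, 0); (1, 1, 0, 0, 0, 0))


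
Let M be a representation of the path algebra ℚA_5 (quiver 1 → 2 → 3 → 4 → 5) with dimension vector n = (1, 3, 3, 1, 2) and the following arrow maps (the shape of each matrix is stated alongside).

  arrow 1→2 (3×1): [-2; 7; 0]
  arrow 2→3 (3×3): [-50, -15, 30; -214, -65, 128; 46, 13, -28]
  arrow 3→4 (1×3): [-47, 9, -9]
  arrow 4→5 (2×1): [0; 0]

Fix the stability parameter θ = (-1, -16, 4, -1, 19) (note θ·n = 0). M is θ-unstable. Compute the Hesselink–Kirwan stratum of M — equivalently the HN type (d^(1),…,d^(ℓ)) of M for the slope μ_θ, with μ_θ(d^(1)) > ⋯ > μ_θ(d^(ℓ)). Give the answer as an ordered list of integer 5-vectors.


Interval decomposition of M: I[1,4], I[2,2], I[2,3], I[3,3], I[5,5]^2.
HN type (ℓ=5): μ^(1)=19; μ^(2)=4; μ^(3)=3/2; μ^(4)=-17/2; μ^(5)=-16

((0, 0, 0, 0, 2); (0, 0, 2, 0, 0); (0, 0, 1, 1, 0); (1, 1, 0, 0, 0); (0, 2, 0, 0, 0))


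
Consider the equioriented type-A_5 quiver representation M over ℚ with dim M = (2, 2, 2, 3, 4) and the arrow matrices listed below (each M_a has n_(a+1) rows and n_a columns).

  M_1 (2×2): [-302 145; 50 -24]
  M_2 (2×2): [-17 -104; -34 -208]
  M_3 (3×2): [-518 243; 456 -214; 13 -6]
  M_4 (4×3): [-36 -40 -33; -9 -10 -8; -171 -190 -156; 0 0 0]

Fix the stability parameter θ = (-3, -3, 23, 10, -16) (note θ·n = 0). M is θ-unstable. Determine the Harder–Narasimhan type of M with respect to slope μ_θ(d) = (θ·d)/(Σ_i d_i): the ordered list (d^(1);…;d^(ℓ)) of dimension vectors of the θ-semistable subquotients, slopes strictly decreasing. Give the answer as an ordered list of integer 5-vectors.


Interval decomposition of M: I[1,2], I[1,5], I[3,5], I[4,4], I[5,5]^2.
HN type (ℓ=4): μ^(1)=10; μ^(2)=17/3; μ^(3)=-3; μ^(4)=-16

((0, 0, 0, 1, 0); (0, 0, 2, 2, 2); (2, 2, 0, 0, 0); (0, 0, 0, 0, 2))


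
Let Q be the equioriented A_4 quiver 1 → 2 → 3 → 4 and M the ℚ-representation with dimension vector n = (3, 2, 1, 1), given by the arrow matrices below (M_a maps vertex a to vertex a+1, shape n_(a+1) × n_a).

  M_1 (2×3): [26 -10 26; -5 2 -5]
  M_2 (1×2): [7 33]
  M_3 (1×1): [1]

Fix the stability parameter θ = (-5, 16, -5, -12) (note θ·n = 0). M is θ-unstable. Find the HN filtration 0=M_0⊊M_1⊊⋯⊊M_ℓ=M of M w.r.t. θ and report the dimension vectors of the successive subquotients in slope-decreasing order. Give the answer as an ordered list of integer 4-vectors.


Interval decomposition of M: I[1,1], I[1,2], I[1,4].
HN type (ℓ=3): μ^(1)=16; μ^(2)=-1/3; μ^(3)=-5

((0, 1, 0, 0); (0, 1, 1, 1); (3, 0, 0, 0))


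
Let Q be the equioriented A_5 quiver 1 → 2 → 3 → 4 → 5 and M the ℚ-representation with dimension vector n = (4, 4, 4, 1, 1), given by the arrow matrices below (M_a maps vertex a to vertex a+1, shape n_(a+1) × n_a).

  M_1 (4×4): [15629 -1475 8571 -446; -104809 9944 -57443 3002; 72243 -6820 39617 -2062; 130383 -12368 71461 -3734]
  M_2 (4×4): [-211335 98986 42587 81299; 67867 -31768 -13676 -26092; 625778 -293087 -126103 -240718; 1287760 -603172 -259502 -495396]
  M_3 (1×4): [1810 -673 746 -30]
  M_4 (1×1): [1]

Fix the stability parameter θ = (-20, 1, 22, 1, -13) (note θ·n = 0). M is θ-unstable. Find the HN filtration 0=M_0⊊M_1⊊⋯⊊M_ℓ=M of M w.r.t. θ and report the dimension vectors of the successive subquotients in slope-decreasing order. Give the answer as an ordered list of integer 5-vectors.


Via rank(M_{q-1}∘⋯∘M_p): M ≅ I[1,1]^2, I[1,3], I[1,5], I[2,3]^2.
μ_θ-semistable layers: μ^(1)=22; μ^(2)=10/3; μ^(3)=1; μ^(4)=-20

((0, 0, 3, 0, 0); (0, 0, 1, 1, 1); (0, 4, 0, 0, 0); (4, 0, 0, 0, 0))


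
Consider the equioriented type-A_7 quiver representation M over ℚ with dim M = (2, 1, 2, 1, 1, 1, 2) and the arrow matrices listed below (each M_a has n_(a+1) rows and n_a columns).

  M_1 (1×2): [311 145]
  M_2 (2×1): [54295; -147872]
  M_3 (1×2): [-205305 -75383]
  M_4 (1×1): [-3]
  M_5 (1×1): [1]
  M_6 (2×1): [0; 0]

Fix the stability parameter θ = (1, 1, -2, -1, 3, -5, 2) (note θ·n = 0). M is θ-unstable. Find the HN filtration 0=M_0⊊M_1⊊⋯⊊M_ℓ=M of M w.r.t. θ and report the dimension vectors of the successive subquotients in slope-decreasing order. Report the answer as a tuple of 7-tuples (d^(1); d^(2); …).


Barcode: M ≅ I[1,1], I[1,6], I[3,3], I[7,7]^2. HN layers by μ_θ (4 steps, strictly decreasing):
  μ^(1)=2; μ^(2)=1; μ^(3)=-1/2; μ^(4)=-2

((0, 0, 0, 0, 0, 0, 2); (1, 0, 0, 0, 0, 0, 0); (1, 1, 1, 1, 1, 1, 0); (0, 0, 1, 0, 0, 0, 0))


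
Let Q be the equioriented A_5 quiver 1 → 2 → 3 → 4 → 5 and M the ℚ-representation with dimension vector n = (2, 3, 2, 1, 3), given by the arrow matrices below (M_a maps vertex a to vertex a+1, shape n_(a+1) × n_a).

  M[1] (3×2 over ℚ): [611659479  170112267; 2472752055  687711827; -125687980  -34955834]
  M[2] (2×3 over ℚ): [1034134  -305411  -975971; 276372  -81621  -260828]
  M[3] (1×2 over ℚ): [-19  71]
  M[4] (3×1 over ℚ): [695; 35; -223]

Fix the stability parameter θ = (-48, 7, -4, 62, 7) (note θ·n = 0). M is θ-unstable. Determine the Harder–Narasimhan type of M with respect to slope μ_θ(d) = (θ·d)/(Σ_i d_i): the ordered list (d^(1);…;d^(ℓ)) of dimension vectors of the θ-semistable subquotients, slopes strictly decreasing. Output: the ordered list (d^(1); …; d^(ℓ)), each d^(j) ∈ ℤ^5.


Interval decomposition of M: I[1,3], I[1,5], I[2,2], I[5,5]^2.
HN type (ℓ=4): μ^(1)=69/2; μ^(2)=7; μ^(3)=3/2; μ^(4)=-48

((0, 0, 0, 1, 1); (0, 1, 0, 0, 2); (0, 2, 2, 0, 0); (2, 0, 0, 0, 0))


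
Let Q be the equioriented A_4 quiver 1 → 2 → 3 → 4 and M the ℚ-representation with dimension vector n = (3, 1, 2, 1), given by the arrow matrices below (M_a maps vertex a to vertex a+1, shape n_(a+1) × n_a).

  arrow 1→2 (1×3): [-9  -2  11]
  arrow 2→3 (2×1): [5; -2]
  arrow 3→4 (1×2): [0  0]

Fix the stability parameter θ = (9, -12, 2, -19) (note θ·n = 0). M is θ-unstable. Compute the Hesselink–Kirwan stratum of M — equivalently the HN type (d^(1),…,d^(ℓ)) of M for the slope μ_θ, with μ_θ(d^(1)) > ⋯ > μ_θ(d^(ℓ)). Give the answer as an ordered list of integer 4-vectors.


Interval decomposition of M: I[1,1]^2, I[1,3], I[3,3], I[4,4].
HN type (ℓ=4): μ^(1)=9; μ^(2)=2; μ^(3)=-3/2; μ^(4)=-19

((2, 0, 0, 0); (0, 0, 2, 0); (1, 1, 0, 0); (0, 0, 0, 1))


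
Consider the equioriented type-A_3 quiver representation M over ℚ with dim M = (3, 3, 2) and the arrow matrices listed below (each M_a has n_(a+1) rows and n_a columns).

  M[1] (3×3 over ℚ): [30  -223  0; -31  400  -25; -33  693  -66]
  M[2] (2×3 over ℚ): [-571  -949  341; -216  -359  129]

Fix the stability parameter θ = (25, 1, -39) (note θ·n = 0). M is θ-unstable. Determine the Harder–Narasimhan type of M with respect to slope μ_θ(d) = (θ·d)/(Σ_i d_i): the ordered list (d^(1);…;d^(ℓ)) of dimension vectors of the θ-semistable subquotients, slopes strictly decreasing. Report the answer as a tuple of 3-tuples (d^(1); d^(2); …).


Via rank(M_{q-1}∘⋯∘M_p): M ≅ I[1,2], I[1,3]^2.
μ_θ-semistable layers: μ^(1)=13; μ^(2)=-13/3

((1, 1, 0); (2, 2, 2))


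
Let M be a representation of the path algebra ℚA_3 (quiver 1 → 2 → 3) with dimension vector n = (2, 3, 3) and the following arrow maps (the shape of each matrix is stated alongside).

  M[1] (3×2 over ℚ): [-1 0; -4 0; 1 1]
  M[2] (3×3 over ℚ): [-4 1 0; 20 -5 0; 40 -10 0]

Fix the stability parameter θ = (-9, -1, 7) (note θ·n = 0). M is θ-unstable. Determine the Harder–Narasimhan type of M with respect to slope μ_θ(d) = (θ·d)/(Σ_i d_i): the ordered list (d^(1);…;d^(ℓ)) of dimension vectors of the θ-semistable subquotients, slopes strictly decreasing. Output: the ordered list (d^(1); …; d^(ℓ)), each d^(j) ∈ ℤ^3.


Barcode: M ≅ I[1,2]^2, I[2,3], I[3,3]^2. HN layers by μ_θ (3 steps, strictly decreasing):
  μ^(1)=7; μ^(2)=-1; μ^(3)=-9

((0, 0, 3); (0, 3, 0); (2, 0, 0))


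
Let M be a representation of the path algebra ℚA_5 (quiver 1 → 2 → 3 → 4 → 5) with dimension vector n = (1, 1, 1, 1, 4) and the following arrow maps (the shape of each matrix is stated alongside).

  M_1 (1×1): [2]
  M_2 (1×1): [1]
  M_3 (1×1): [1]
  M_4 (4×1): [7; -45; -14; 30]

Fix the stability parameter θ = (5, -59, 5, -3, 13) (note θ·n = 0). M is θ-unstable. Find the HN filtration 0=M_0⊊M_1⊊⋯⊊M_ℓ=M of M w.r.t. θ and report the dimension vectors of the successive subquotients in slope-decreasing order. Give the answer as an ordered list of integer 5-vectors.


Barcode: M ≅ I[1,5], I[5,5]^3. HN layers by μ_θ (3 steps, strictly decreasing):
  μ^(1)=13; μ^(2)=1; μ^(3)=-27

((0, 0, 0, 0, 4); (0, 0, 1, 1, 0); (1, 1, 0, 0, 0))


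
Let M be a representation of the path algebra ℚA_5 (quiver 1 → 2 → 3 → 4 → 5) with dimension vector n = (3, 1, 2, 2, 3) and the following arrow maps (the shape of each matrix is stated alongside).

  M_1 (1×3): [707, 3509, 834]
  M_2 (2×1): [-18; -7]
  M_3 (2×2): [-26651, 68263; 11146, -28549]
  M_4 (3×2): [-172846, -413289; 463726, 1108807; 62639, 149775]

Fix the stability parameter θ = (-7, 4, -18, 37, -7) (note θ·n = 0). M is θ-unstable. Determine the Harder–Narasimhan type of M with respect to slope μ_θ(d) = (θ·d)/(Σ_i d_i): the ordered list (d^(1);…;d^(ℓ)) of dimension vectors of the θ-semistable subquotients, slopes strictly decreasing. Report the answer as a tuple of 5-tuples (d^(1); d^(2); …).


Barcode: M ≅ I[1,1]^2, I[1,5], I[3,5], I[5,5]. HN layers by μ_θ (3 steps, strictly decreasing):
  μ^(1)=15; μ^(2)=-7; μ^(3)=-18

((0, 0, 0, 2, 2); (3, 1, 1, 0, 1); (0, 0, 1, 0, 0))


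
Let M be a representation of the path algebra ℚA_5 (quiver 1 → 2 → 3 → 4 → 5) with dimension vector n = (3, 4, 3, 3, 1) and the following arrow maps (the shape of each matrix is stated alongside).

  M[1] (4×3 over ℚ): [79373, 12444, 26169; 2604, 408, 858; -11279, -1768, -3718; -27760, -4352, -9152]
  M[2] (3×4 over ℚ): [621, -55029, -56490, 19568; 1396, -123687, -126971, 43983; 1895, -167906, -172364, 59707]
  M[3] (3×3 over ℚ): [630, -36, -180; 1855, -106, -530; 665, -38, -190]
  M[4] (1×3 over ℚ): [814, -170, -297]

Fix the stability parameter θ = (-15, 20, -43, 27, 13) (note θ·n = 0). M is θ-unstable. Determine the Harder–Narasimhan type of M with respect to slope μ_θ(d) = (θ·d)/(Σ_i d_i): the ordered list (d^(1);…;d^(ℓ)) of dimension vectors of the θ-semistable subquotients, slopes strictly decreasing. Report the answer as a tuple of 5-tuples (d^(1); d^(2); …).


Via rank(M_{q-1}∘⋯∘M_p): M ≅ I[1,1], I[1,3], I[1,5], I[2,2], I[2,3], I[4,4]^2.
μ_θ-semistable layers: μ^(1)=27; μ^(2)=20; μ^(3)=-23/2; μ^(4)=-15

((0, 0, 0, 2, 0); (0, 1, 0, 1, 1); (0, 3, 3, 0, 0); (3, 0, 0, 0, 0))


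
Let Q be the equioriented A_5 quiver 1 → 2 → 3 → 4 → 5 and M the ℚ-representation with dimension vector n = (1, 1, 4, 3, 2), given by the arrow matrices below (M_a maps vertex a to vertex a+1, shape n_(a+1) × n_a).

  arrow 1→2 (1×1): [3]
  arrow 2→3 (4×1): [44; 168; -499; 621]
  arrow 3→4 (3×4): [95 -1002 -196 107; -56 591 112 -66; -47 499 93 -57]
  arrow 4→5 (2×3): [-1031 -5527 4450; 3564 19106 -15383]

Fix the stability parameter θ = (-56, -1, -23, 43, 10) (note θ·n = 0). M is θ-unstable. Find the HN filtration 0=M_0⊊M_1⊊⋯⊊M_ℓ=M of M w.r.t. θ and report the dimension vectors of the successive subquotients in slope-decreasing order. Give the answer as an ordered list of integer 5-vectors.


Barcode: M ≅ I[1,5], I[3,3], I[3,4], I[3,5]. HN layers by μ_θ (5 steps, strictly decreasing):
  μ^(1)=43; μ^(2)=53/2; μ^(3)=-12; μ^(4)=-23; μ^(5)=-56

((0, 0, 0, 1, 0); (0, 0, 0, 2, 2); (0, 1, 1, 0, 0); (0, 0, 3, 0, 0); (1, 0, 0, 0, 0))


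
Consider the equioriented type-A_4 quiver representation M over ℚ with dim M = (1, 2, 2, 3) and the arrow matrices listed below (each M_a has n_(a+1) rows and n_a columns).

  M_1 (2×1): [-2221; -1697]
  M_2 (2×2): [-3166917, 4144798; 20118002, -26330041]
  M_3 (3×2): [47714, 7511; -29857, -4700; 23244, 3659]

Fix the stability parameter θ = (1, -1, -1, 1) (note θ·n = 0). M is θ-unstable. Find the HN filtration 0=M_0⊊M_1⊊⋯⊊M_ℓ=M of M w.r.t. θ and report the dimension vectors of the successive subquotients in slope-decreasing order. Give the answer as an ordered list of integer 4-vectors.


Interval decomposition of M: I[1,4], I[2,4], I[4,4].
HN type (ℓ=3): μ^(1)=1; μ^(2)=-1/3; μ^(3)=-1

((0, 0, 0, 3); (1, 1, 1, 0); (0, 1, 1, 0))


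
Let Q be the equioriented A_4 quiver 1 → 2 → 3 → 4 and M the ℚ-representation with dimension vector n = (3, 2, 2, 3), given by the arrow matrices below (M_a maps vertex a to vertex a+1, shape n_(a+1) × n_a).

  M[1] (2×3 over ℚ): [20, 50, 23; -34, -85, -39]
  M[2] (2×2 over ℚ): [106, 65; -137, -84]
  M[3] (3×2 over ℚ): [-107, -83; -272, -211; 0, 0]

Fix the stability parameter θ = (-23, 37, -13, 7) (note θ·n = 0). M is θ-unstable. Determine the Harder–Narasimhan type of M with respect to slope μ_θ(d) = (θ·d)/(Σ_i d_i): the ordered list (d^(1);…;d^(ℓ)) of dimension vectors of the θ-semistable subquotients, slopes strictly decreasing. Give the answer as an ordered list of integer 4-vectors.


Interval decomposition of M: I[1,1], I[1,4]^2, I[4,4].
HN type (ℓ=3): μ^(1)=31/3; μ^(2)=7; μ^(3)=-23

((0, 2, 2, 2); (0, 0, 0, 1); (3, 0, 0, 0))


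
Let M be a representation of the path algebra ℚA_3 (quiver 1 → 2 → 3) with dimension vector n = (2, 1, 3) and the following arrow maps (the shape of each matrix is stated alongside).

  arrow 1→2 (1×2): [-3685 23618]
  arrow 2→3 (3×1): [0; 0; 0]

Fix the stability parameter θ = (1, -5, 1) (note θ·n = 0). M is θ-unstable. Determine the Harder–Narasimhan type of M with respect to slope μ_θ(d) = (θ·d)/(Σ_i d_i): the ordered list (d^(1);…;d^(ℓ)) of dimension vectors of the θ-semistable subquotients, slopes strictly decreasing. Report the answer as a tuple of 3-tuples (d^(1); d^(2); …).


Interval decomposition of M: I[1,1], I[1,2], I[3,3]^3.
HN type (ℓ=2): μ^(1)=1; μ^(2)=-2

((1, 0, 3); (1, 1, 0))


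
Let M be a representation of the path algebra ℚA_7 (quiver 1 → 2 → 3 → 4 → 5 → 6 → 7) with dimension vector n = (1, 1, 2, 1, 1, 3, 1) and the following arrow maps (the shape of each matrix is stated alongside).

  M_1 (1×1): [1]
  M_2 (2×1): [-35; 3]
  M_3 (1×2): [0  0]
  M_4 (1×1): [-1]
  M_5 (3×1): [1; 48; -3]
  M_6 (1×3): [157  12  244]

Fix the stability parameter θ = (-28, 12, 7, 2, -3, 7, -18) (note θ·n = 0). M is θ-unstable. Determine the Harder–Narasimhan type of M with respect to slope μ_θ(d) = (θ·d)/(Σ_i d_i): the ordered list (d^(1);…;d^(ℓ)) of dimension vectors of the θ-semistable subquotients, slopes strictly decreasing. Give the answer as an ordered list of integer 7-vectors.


Barcode: M ≅ I[1,3], I[3,3], I[4,7], I[6,6]^2. HN layers by μ_θ (4 steps, strictly decreasing):
  μ^(1)=19/2; μ^(2)=7; μ^(3)=-3; μ^(4)=-28

((0, 1, 1, 0, 0, 0, 0); (0, 0, 1, 0, 0, 2, 0); (0, 0, 0, 1, 1, 1, 1); (1, 0, 0, 0, 0, 0, 0))


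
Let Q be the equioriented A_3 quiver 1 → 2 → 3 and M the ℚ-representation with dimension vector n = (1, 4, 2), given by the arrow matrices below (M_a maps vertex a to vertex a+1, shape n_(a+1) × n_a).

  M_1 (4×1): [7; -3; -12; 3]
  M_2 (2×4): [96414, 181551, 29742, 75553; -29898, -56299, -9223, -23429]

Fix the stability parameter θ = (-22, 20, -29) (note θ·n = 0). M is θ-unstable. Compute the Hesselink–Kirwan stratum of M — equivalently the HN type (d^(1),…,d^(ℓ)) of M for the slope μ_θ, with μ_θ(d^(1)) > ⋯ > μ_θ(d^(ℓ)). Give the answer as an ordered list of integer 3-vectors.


Barcode: M ≅ I[1,2], I[2,2], I[2,3]^2. HN layers by μ_θ (3 steps, strictly decreasing):
  μ^(1)=20; μ^(2)=-9/2; μ^(3)=-22

((0, 2, 0); (0, 2, 2); (1, 0, 0))


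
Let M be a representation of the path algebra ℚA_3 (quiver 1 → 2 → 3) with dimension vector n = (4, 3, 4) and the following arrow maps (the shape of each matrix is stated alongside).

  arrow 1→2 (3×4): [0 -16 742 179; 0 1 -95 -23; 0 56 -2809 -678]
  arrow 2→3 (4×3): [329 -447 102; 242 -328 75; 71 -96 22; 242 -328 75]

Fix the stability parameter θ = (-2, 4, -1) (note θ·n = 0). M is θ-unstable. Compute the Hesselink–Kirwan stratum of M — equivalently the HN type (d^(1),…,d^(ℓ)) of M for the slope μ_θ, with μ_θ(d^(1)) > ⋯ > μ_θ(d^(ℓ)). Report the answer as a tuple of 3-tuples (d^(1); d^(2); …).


Barcode: M ≅ I[1,1], I[1,3]^3, I[3,3]. HN layers by μ_θ (3 steps, strictly decreasing):
  μ^(1)=3/2; μ^(2)=-1; μ^(3)=-2

((0, 3, 3); (0, 0, 1); (4, 0, 0))


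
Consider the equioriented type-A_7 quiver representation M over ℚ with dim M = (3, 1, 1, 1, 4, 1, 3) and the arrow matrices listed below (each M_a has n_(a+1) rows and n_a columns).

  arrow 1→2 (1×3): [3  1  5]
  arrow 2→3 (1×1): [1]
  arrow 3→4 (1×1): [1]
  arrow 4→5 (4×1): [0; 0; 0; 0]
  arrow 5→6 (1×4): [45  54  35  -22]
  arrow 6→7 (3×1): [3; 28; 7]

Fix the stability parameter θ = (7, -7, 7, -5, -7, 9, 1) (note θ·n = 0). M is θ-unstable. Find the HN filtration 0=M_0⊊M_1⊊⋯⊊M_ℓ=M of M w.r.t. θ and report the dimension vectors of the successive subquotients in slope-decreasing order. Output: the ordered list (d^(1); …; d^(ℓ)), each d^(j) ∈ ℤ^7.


Barcode: M ≅ I[1,1]^2, I[1,4], I[5,5]^3, I[5,7], I[7,7]^2. HN layers by μ_θ (5 steps, strictly decreasing):
  μ^(1)=7; μ^(2)=5; μ^(3)=1; μ^(4)=0; μ^(5)=-7

((2, 0, 0, 0, 0, 0, 0); (0, 0, 0, 0, 0, 1, 1); (0, 0, 1, 1, 0, 0, 2); (1, 1, 0, 0, 0, 0, 0); (0, 0, 0, 0, 4, 0, 0))


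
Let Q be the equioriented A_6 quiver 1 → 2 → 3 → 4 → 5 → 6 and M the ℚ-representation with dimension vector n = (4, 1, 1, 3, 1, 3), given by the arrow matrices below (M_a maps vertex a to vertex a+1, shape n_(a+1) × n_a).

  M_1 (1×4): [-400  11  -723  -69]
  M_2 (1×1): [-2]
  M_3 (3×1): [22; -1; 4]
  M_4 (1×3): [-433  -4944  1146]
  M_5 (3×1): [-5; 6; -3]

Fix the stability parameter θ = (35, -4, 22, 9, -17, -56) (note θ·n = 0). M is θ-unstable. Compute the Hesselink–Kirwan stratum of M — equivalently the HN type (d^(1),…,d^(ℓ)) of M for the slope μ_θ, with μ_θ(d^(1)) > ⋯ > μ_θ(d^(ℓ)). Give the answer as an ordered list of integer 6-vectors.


Interval decomposition of M: I[1,1]^3, I[1,6], I[4,4]^2, I[6,6]^2.
HN type (ℓ=4): μ^(1)=35; μ^(2)=9; μ^(3)=-11/6; μ^(4)=-56

((3, 0, 0, 0, 0, 0); (0, 0, 0, 2, 0, 0); (1, 1, 1, 1, 1, 1); (0, 0, 0, 0, 0, 2))


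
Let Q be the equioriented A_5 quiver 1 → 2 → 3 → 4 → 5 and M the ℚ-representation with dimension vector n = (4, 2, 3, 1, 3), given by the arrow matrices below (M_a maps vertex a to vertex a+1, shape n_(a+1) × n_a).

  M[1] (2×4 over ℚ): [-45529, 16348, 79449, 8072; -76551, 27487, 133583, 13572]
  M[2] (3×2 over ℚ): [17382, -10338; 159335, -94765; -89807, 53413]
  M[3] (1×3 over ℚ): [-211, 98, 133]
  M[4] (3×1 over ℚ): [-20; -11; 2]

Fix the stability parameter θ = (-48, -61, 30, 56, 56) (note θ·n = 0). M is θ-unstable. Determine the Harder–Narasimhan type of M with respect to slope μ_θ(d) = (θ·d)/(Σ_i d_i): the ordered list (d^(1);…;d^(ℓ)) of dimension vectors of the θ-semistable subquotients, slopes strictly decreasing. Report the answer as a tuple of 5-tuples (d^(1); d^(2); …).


Interval decomposition of M: I[1,1]^2, I[1,2], I[1,5], I[3,3]^2, I[5,5]^2.
HN type (ℓ=4): μ^(1)=56; μ^(2)=30; μ^(3)=-48; μ^(4)=-109/2

((0, 0, 0, 1, 3); (0, 0, 3, 0, 0); (2, 0, 0, 0, 0); (2, 2, 0, 0, 0))


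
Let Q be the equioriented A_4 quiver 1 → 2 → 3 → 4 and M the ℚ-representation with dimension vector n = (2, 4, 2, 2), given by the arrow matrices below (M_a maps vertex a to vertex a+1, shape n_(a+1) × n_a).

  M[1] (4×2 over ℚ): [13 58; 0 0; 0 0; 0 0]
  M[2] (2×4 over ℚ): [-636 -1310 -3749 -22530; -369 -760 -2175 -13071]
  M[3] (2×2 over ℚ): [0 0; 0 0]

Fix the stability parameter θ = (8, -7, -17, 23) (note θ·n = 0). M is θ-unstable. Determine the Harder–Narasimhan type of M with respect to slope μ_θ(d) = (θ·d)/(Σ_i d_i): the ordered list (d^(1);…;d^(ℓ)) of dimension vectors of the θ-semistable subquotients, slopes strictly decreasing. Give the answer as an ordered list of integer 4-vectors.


Barcode: M ≅ I[1,1], I[1,3], I[2,2]^2, I[2,3], I[4,4]^2. HN layers by μ_θ (5 steps, strictly decreasing):
  μ^(1)=23; μ^(2)=8; μ^(3)=-16/3; μ^(4)=-7; μ^(5)=-12

((0, 0, 0, 2); (1, 0, 0, 0); (1, 1, 1, 0); (0, 2, 0, 0); (0, 1, 1, 0))


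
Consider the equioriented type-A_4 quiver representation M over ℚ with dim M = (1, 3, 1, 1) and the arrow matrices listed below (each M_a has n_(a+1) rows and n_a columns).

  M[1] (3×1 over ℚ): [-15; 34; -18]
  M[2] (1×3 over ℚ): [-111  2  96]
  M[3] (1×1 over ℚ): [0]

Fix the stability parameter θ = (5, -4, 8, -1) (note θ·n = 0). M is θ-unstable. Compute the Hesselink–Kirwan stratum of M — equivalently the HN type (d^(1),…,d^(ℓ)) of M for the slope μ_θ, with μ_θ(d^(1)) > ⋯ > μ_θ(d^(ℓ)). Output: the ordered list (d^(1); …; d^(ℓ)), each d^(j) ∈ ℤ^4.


Interval decomposition of M: I[1,3], I[2,2]^2, I[4,4].
HN type (ℓ=4): μ^(1)=8; μ^(2)=1/2; μ^(3)=-1; μ^(4)=-4

((0, 0, 1, 0); (1, 1, 0, 0); (0, 0, 0, 1); (0, 2, 0, 0))


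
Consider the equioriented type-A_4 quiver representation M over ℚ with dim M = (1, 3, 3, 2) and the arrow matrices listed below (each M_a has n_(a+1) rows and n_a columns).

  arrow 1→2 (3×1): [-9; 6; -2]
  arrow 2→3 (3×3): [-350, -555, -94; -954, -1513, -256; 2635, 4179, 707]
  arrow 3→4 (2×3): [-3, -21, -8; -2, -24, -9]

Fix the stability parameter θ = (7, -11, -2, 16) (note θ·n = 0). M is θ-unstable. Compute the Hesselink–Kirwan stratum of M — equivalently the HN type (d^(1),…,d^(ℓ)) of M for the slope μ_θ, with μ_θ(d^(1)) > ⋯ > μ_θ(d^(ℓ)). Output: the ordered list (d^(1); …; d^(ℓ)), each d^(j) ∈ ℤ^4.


Barcode: M ≅ I[1,4], I[2,3], I[2,4]. HN layers by μ_θ (3 steps, strictly decreasing):
  μ^(1)=16; μ^(2)=-2; μ^(3)=-11

((0, 0, 0, 2); (1, 1, 3, 0); (0, 2, 0, 0))


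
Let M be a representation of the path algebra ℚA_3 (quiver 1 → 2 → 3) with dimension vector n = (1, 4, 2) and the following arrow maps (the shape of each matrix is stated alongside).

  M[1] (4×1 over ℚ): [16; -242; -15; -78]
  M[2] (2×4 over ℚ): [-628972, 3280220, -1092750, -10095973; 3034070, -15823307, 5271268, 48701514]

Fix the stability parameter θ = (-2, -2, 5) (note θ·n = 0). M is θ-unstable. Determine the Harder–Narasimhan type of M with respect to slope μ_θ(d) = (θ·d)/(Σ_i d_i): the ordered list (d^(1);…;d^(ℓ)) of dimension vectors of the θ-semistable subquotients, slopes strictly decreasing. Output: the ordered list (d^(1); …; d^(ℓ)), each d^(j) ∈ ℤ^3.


Interval decomposition of M: I[1,3], I[2,2]^2, I[2,3].
HN type (ℓ=2): μ^(1)=5; μ^(2)=-2

((0, 0, 2); (1, 4, 0))


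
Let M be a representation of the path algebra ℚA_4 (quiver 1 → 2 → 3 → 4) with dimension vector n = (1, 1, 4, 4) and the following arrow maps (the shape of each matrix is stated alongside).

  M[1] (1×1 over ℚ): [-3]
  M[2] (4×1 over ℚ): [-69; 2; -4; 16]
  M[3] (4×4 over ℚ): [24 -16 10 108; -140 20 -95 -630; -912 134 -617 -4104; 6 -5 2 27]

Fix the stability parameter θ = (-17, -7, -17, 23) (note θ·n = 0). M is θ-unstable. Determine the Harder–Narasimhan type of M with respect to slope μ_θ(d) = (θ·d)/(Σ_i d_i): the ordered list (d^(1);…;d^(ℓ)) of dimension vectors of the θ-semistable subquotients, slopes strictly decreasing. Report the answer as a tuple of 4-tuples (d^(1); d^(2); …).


Barcode: M ≅ I[1,3], I[3,3], I[3,4]^2, I[4,4]^2. HN layers by μ_θ (3 steps, strictly decreasing):
  μ^(1)=23; μ^(2)=-12; μ^(3)=-17

((0, 0, 0, 4); (0, 1, 1, 0); (1, 0, 3, 0))


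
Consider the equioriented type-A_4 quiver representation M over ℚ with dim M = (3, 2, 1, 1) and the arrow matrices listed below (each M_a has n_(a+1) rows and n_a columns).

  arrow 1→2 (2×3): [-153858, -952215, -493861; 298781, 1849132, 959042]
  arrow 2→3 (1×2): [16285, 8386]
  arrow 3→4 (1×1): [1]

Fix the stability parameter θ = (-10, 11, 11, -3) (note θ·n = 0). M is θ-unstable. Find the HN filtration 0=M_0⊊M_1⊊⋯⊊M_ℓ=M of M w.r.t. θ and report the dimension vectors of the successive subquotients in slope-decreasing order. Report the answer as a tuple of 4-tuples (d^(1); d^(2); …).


Via rank(M_{q-1}∘⋯∘M_p): M ≅ I[1,1], I[1,2], I[1,4].
μ_θ-semistable layers: μ^(1)=11; μ^(2)=19/3; μ^(3)=-10

((0, 1, 0, 0); (0, 1, 1, 1); (3, 0, 0, 0))


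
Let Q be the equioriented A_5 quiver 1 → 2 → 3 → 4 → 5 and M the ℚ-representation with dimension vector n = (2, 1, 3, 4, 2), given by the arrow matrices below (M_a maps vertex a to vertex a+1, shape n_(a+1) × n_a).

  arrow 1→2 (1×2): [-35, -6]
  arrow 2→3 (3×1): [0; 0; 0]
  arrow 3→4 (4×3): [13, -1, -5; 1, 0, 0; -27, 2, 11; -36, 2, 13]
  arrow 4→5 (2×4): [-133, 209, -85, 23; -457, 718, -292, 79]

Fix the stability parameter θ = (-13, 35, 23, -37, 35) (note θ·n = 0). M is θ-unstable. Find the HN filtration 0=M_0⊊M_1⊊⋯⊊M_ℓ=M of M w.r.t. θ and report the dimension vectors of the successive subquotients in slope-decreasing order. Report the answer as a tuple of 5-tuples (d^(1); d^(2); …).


Interval decomposition of M: I[1,1], I[1,2], I[3,4], I[3,5]^2, I[4,4].
HN type (ℓ=4): μ^(1)=35; μ^(2)=-7; μ^(3)=-13; μ^(4)=-37

((0, 1, 0, 0, 2); (0, 0, 3, 3, 0); (2, 0, 0, 0, 0); (0, 0, 0, 1, 0))


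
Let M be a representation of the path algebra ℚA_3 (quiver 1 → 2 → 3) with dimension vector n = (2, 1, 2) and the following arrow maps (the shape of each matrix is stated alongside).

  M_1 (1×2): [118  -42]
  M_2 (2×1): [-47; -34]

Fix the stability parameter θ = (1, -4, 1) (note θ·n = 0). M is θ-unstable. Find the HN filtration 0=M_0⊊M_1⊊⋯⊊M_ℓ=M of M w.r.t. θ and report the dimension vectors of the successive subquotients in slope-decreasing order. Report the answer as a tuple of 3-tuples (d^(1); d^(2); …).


Via rank(M_{q-1}∘⋯∘M_p): M ≅ I[1,1], I[1,3], I[3,3].
μ_θ-semistable layers: μ^(1)=1; μ^(2)=-3/2

((1, 0, 2); (1, 1, 0))


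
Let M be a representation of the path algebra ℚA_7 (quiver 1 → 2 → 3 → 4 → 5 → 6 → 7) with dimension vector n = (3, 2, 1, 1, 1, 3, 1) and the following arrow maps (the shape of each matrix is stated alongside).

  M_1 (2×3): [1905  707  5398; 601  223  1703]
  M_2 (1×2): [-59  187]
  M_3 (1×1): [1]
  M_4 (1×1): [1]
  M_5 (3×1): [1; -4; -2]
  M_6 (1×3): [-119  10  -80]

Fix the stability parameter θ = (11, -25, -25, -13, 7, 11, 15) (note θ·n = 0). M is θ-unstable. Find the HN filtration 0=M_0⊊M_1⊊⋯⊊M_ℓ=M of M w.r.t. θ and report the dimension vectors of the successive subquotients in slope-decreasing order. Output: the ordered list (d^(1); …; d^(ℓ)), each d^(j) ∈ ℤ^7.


Barcode: M ≅ I[1,1], I[1,2], I[1,7], I[6,6]^2. HN layers by μ_θ (5 steps, strictly decreasing):
  μ^(1)=15; μ^(2)=11; μ^(3)=7; μ^(4)=-7; μ^(5)=-13

((0, 0, 0, 0, 0, 0, 1); (1, 0, 0, 0, 0, 3, 0); (0, 0, 0, 0, 1, 0, 0); (1, 1, 0, 0, 0, 0, 0); (1, 1, 1, 1, 0, 0, 0))


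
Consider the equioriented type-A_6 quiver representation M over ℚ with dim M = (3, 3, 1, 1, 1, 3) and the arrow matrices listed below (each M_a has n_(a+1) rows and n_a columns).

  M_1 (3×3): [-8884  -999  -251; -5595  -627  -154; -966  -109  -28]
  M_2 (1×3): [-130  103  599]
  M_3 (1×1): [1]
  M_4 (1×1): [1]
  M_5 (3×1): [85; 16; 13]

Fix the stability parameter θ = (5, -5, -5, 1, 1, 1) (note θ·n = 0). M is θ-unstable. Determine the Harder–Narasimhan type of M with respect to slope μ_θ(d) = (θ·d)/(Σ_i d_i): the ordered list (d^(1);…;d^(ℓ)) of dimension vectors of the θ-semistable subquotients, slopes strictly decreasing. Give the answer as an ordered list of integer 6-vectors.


Barcode: M ≅ I[1,2]^2, I[1,6], I[6,6]^2. HN layers by μ_θ (3 steps, strictly decreasing):
  μ^(1)=1; μ^(2)=0; μ^(3)=-5/3

((0, 0, 0, 1, 1, 3); (2, 2, 0, 0, 0, 0); (1, 1, 1, 0, 0, 0))


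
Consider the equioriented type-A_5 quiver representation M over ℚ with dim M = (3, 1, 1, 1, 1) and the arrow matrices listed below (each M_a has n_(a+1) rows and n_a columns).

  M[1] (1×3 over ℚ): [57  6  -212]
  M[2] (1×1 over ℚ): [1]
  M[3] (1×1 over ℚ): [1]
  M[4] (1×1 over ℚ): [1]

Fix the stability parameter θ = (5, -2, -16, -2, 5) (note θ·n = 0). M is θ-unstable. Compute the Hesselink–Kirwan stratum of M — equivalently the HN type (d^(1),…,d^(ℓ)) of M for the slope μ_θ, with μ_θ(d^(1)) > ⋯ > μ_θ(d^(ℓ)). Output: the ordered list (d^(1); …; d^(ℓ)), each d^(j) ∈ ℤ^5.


Barcode: M ≅ I[1,1]^2, I[1,5]. HN layers by μ_θ (3 steps, strictly decreasing):
  μ^(1)=5; μ^(2)=-2; μ^(3)=-13/3

((2, 0, 0, 0, 1); (0, 0, 0, 1, 0); (1, 1, 1, 0, 0))


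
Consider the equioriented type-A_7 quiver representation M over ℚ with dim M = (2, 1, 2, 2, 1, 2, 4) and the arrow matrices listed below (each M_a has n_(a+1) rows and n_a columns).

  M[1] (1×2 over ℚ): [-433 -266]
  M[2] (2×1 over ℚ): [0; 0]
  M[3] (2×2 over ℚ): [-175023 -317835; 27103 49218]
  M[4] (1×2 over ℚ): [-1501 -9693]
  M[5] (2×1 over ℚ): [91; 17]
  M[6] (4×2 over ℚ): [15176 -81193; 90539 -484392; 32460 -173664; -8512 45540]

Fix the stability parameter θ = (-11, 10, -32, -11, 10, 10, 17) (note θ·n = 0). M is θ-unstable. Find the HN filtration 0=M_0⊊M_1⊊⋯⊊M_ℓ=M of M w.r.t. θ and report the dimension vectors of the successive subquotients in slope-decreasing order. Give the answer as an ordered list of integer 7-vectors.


Barcode: M ≅ I[1,1], I[1,2], I[3,4], I[3,7], I[6,7], I[7,7]^2. HN layers by μ_θ (4 steps, strictly decreasing):
  μ^(1)=17; μ^(2)=10; μ^(3)=-11; μ^(4)=-32

((0, 0, 0, 0, 0, 0, 4); (0, 1, 0, 0, 1, 2, 0); (2, 0, 0, 2, 0, 0, 0); (0, 0, 2, 0, 0, 0, 0))


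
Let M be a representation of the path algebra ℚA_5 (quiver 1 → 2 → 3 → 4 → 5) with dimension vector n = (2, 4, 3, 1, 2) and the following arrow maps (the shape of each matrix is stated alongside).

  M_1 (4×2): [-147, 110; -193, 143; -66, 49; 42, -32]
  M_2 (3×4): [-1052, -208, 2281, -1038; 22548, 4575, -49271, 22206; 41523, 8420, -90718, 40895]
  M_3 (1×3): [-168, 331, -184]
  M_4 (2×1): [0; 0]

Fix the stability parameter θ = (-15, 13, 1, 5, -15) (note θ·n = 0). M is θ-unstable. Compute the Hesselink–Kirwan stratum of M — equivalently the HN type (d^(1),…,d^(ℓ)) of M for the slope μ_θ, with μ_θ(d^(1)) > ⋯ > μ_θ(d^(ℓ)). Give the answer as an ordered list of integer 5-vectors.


Interval decomposition of M: I[1,3], I[1,4], I[2,2], I[2,3], I[5,5]^2.
HN type (ℓ=4): μ^(1)=13; μ^(2)=7; μ^(3)=19/3; μ^(4)=-15

((0, 1, 0, 0, 0); (0, 2, 2, 0, 0); (0, 1, 1, 1, 0); (2, 0, 0, 0, 2))


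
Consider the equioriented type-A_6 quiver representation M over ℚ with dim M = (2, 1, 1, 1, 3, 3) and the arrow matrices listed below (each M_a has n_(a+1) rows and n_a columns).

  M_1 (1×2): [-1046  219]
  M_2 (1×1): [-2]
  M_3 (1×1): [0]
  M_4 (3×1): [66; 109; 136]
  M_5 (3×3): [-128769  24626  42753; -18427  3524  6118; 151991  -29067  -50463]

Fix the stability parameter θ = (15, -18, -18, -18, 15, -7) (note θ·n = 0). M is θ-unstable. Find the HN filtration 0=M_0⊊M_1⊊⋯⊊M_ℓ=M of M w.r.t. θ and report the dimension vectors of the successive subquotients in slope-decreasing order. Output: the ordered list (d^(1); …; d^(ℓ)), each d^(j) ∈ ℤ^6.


Via rank(M_{q-1}∘⋯∘M_p): M ≅ I[1,1], I[1,3], I[4,6], I[5,6]^2.
μ_θ-semistable layers: μ^(1)=15; μ^(2)=4; μ^(3)=-7; μ^(4)=-18

((1, 0, 0, 0, 0, 0); (0, 0, 0, 0, 3, 3); (1, 1, 1, 0, 0, 0); (0, 0, 0, 1, 0, 0))


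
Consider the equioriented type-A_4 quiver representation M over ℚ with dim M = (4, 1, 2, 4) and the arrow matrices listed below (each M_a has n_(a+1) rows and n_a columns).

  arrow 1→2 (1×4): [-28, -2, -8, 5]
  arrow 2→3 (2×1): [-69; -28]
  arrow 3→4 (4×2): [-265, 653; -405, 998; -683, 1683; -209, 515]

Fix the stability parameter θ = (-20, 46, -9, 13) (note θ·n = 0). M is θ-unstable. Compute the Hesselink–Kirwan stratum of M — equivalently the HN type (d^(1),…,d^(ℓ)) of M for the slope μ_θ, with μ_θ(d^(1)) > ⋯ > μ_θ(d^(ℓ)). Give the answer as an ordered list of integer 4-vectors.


Via rank(M_{q-1}∘⋯∘M_p): M ≅ I[1,1]^3, I[1,4], I[3,4], I[4,4]^2.
μ_θ-semistable layers: μ^(1)=50/3; μ^(2)=13; μ^(3)=-9; μ^(4)=-20

((0, 1, 1, 1); (0, 0, 0, 3); (0, 0, 1, 0); (4, 0, 0, 0))


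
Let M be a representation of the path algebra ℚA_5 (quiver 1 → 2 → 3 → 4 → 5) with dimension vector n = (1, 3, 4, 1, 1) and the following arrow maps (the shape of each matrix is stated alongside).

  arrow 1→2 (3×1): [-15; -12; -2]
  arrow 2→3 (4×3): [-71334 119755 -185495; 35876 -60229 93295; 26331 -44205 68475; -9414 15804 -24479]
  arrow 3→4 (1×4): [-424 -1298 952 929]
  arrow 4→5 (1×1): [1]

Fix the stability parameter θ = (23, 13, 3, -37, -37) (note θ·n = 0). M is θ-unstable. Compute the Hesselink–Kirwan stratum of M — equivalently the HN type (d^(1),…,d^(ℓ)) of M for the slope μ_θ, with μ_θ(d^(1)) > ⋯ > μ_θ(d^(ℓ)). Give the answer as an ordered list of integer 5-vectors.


Barcode: M ≅ I[1,5], I[2,3]^2, I[3,3]. HN layers by μ_θ (3 steps, strictly decreasing):
  μ^(1)=8; μ^(2)=3; μ^(3)=-7

((0, 2, 2, 0, 0); (0, 0, 1, 0, 0); (1, 1, 1, 1, 1))


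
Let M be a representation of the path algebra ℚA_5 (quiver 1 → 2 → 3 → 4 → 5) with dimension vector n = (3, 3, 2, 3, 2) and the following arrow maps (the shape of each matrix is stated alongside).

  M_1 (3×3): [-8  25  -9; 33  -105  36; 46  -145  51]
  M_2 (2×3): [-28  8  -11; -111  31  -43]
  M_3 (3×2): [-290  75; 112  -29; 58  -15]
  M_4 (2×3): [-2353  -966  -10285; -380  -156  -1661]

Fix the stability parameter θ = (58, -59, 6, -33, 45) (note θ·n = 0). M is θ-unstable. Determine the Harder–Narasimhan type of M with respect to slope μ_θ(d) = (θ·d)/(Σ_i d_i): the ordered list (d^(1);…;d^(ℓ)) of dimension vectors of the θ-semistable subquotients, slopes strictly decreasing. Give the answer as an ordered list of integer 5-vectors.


Barcode: M ≅ I[1,1], I[1,5]^2, I[2,2], I[4,4]. HN layers by μ_θ (5 steps, strictly decreasing):
  μ^(1)=58; μ^(2)=45; μ^(3)=-7; μ^(4)=-33; μ^(5)=-59

((1, 0, 0, 0, 0); (0, 0, 0, 0, 2); (2, 2, 2, 2, 0); (0, 0, 0, 1, 0); (0, 1, 0, 0, 0))
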